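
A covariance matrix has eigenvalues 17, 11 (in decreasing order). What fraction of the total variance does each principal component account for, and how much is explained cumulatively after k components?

Step 1 — total variance = trace(Sigma) = Σ λ_i = 17 + 11 = 28.

Step 2 — fraction explained by component i = λ_i / Σ λ:
  PC1: 17/28 = 0.6071
  PC2: 11/28 = 0.3929

Step 3 — cumulative fraction after k components = (λ_1 + ... + λ_k) / Σ λ:
  k = 1: 17/28 = 0.6071
  k = 2: (17 + 11)/28 = 28/28 = 1

Summary (fraction, with percent):

explained: PC1 0.6071 (60.71%), PC2 0.3929 (39.29%);  cumulative: 0.6071, 1


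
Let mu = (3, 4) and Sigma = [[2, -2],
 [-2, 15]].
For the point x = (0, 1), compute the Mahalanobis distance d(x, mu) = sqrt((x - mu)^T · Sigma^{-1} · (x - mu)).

Step 1 — centre the observation: (x - mu) = (-3, -3).

Step 2 — invert Sigma. det(Sigma) = 2·15 - (-2)² = 26.
  Sigma^{-1} = (1/det) · [[d, -b], [-b, a]] = [[0.5769, 0.0769],
 [0.0769, 0.0769]].

Step 3 — form the quadratic (x - mu)^T · Sigma^{-1} · (x - mu):
  Sigma^{-1} · (x - mu) = (-1.9615, -0.4615).
  (x - mu)^T · [Sigma^{-1} · (x - mu)] = (-3)·(-1.9615) + (-3)·(-0.4615) = 7.2692.

Step 4 — take square root: d = √(7.2692) ≈ 2.6962.

d(x, mu) = √(7.2692) ≈ 2.6962


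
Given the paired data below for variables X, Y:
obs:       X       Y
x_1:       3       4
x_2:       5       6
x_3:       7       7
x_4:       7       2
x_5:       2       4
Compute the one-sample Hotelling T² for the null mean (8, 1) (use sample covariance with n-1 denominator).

Step 1 — sample mean vector:
  mean(X) = (3 + 5 + 7 + 7 + 2) / 5 = 24/5 = 4.8
  mean(Y) = (4 + 6 + 7 + 2 + 4) / 5 = 23/5 = 4.6
  x̄ = (4.8, 4.6),  deviation x̄ - mu_0 = (4.8, 4.6) - (8, 1) = (-3.2, 3.6).

Step 2 — sample covariance matrix, S[i,j] = (1/(n-1)) · Σ_k (x_{k,i} - mean_i) · (x_{k,j} - mean_j), divisor n-1 = 4:
  S[X,X] = ((-1.8)·(-1.8) + (0.2)·(0.2) + (2.2)·(2.2) + (2.2)·(2.2) + (-2.8)·(-2.8)) / 4 = 20.8/4 = 5.2
  S[X,Y] = ((-1.8)·(-0.6) + (0.2)·(1.4) + (2.2)·(2.4) + (2.2)·(-2.6) + (-2.8)·(-0.6)) / 4 = 2.6/4 = 0.65
  S[Y,Y] = ((-0.6)·(-0.6) + (1.4)·(1.4) + (2.4)·(2.4) + (-2.6)·(-2.6) + (-0.6)·(-0.6)) / 4 = 15.2/4 = 3.8
  S = [[5.2, 0.65],
 [0.65, 3.8]].

Step 3 — invert S. det(S) = 5.2·3.8 - (0.65)² = 19.3375.
  S^{-1} = (1/det) · [[d, -b], [-b, a]] = [[0.1965, -0.0336],
 [-0.0336, 0.2689]].

Step 4 — quadratic form (x̄ - mu_0)^T · S^{-1} · (x̄ - mu_0):
  S^{-1} · (x̄ - mu_0) = (-0.7498, 1.0756),
  (x̄ - mu_0)^T · [...] = (-3.2)·(-0.7498) + (3.6)·(1.0756) = 6.2718.

Step 5 — scale by n: T² = 5 · 6.2718 = 31.3588.

T² ≈ 31.3588


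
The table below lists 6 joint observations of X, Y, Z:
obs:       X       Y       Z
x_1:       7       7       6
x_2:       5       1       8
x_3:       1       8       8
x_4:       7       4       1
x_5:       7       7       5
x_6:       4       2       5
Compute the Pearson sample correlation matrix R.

Step 1 — column means:
  mean(X) = (7 + 5 + 1 + 7 + 7 + 4) / 6 = 31/6 = 5.1667
  mean(Y) = (7 + 1 + 8 + 4 + 7 + 2) / 6 = 29/6 = 4.8333
  mean(Z) = (6 + 8 + 8 + 1 + 5 + 5) / 6 = 33/6 = 5.5

Step 2 — sample variances and covariances s[i,j] = (1/(n-1)) · Σ_k (x_{k,i} - mean_i) · (x_{k,j} - mean_j), with n-1 = 5:
  s[X,X] = ((1.8333)·(1.8333) + (-0.1667)·(-0.1667) + (-4.1667)·(-4.1667) + (1.8333)·(1.8333) + (1.8333)·(1.8333) + (-1.1667)·(-1.1667)) / 5 = 28.8333/5 = 5.7667
  s[X,Y] = ((1.8333)·(2.1667) + (-0.1667)·(-3.8333) + (-4.1667)·(3.1667) + (1.8333)·(-0.8333) + (1.8333)·(2.1667) + (-1.1667)·(-2.8333)) / 5 = -2.8333/5 = -0.5667
  s[X,Z] = ((1.8333)·(0.5) + (-0.1667)·(2.5) + (-4.1667)·(2.5) + (1.8333)·(-4.5) + (1.8333)·(-0.5) + (-1.1667)·(-0.5)) / 5 = -18.5/5 = -3.7
  s[Y,Y] = ((2.1667)·(2.1667) + (-3.8333)·(-3.8333) + (3.1667)·(3.1667) + (-0.8333)·(-0.8333) + (2.1667)·(2.1667) + (-2.8333)·(-2.8333)) / 5 = 42.8333/5 = 8.5667
  s[Y,Z] = ((2.1667)·(0.5) + (-3.8333)·(2.5) + (3.1667)·(2.5) + (-0.8333)·(-4.5) + (2.1667)·(-0.5) + (-2.8333)·(-0.5)) / 5 = 3.5/5 = 0.7
  s[Z,Z] = ((0.5)·(0.5) + (2.5)·(2.5) + (2.5)·(2.5) + (-4.5)·(-4.5) + (-0.5)·(-0.5) + (-0.5)·(-0.5)) / 5 = 33.5/5 = 6.7
  Sample standard deviations s_i = √(s[i,i]):
  s(X) = √(5.7667) = 2.4014
  s(Y) = √(8.5667) = 2.9269
  s(Z) = √(6.7) = 2.5884

Step 3 — r_{ij} = s_{ij} / (s_i · s_j):
  r[X,X] = 1 (diagonal).
  r[X,Y] = -0.5667 / (2.4014 · 2.9269) = -0.5667 / 7.0286 = -0.0806
  r[X,Z] = -3.7 / (2.4014 · 2.5884) = -3.7 / 6.2158 = -0.5953
  r[Y,Y] = 1 (diagonal).
  r[Y,Z] = 0.7 / (2.9269 · 2.5884) = 0.7 / 7.5761 = 0.0924
  r[Z,Z] = 1 (diagonal).

R is symmetric with unit diagonal. Assembling:

R = [[1, -0.0806, -0.5953],
 [-0.0806, 1, 0.0924],
 [-0.5953, 0.0924, 1]]


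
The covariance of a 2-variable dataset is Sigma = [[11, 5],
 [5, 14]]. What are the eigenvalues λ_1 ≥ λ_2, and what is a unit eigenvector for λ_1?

Step 1 — characteristic polynomial of 2×2 Sigma:
  det(Sigma - λI) = λ² - trace · λ + det = 0.
  trace = 11 + 14 = 25, det = 11·14 - (5)² = 129.
Step 2 — discriminant:
  Δ = trace² - 4·det = 625 - 516 = 109.
Step 3 — eigenvalues:
  λ = (trace ± √Δ)/2 = (25 ± 10.4403)/2,
  λ_1 = 17.7202,  λ_2 = 7.2798.

Step 4 — unit eigenvector for λ_1: solve (Sigma - λ_1 I)v = 0. First row:
  (11 - 17.7202)·v_x + (5)·v_y = 0, i.e. (-6.7202)·v_x + (5)·v_y = 0,
  so v ∝ (b, λ_1 - a) = (5, 6.7202) = u.
  ||u|| = √((5)² + (6.7202)²) = √(70.1605) ≈ 8.3762,
  v_1 = u/||u|| ≈ (0.5969, 0.8023) (||v_1|| = 1).

λ_1 = 17.7202,  λ_2 = 7.2798;  v_1 ≈ (0.5969, 0.8023)


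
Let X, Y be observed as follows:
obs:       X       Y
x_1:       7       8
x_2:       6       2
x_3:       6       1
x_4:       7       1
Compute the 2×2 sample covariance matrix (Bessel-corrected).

Step 1 — column means:
  mean(X) = (7 + 6 + 6 + 7) / 4 = 26/4 = 6.5
  mean(Y) = (8 + 2 + 1 + 1) / 4 = 12/4 = 3

Step 2 — sample covariance S[i,j] = (1/(n-1)) · Σ_k (x_{k,i} - mean_i) · (x_{k,j} - mean_j), with n-1 = 3.
  S[X,X] = ((0.5)·(0.5) + (-0.5)·(-0.5) + (-0.5)·(-0.5) + (0.5)·(0.5)) / 3 = 1/3 = 0.3333
  S[X,Y] = ((0.5)·(5) + (-0.5)·(-1) + (-0.5)·(-2) + (0.5)·(-2)) / 3 = 3/3 = 1
  S[Y,Y] = ((5)·(5) + (-1)·(-1) + (-2)·(-2) + (-2)·(-2)) / 3 = 34/3 = 11.3333

S is symmetric (S[j,i] = S[i,j]). Assembling:

S = [[0.3333, 1],
 [1, 11.3333]]


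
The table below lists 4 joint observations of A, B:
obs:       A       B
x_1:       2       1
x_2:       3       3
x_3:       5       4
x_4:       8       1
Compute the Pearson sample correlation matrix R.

Step 1 — column means:
  mean(A) = (2 + 3 + 5 + 8) / 4 = 18/4 = 4.5
  mean(B) = (1 + 3 + 4 + 1) / 4 = 9/4 = 2.25

Step 2 — sample variances and covariances s[i,j] = (1/(n-1)) · Σ_k (x_{k,i} - mean_i) · (x_{k,j} - mean_j), with n-1 = 3:
  s[A,A] = ((-2.5)·(-2.5) + (-1.5)·(-1.5) + (0.5)·(0.5) + (3.5)·(3.5)) / 3 = 21/3 = 7
  s[A,B] = ((-2.5)·(-1.25) + (-1.5)·(0.75) + (0.5)·(1.75) + (3.5)·(-1.25)) / 3 = -1.5/3 = -0.5
  s[B,B] = ((-1.25)·(-1.25) + (0.75)·(0.75) + (1.75)·(1.75) + (-1.25)·(-1.25)) / 3 = 6.75/3 = 2.25
  Sample standard deviations s_i = √(s[i,i]):
  s(A) = √(7) = 2.6458
  s(B) = √(2.25) = 1.5

Step 3 — r_{ij} = s_{ij} / (s_i · s_j):
  r[A,A] = 1 (diagonal).
  r[A,B] = -0.5 / (2.6458 · 1.5) = -0.5 / 3.9686 = -0.126
  r[B,B] = 1 (diagonal).

R is symmetric with unit diagonal. Assembling:

R = [[1, -0.126],
 [-0.126, 1]]


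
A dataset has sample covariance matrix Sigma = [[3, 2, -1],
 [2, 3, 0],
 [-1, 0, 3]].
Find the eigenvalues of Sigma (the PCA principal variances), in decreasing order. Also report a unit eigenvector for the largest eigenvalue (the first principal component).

Step 1 — characteristic polynomial p(λ) = det(λI - Sigma) = λ³ - tr·λ² + c_1·λ - det, where tr = trace, c_1 = sum of the principal 2×2 minors, det = det(Sigma):
  tr = 3 + 3 + 3 = 9,
  c_1 = (3·3 - (2)²) + (3·3 - (-1)²) + (3·3 - (0)²) = 5 + 8 + 9 = 22,
  det = 3·(3·3 - (0)²) - (2)·((2)·3 - (0)·(-1)) + (-1)·((2)·(0) - 3·(-1)) = 3·(9) - (2)·(6) + (-1)·(3) = 12.
  So p(λ) = λ³ - 9λ² + 22λ - 12.
Step 2 — look for an integer root (rational root theorem: any rational root is an integer divisor of 12). Testing λ = 3:
  p(3) = 27 - 81 + 66 - 12 = 0  ✓
  Dividing out (λ - 3): p(λ) = (λ - 3)(λ² - 6λ + 4).
Step 3 — remaining eigenvalues from the quadratic λ² - 6λ + 4 = 0:
  Δ = 6² - 4·4 = 36 - 16 = 20,  λ = (6 ± √20)/2 = (6 ± 4.4721)/2 ≈ 5.2361 or 0.7639.
  Sorted: λ_1 = 5.2361,  λ_2 = 3,  λ_3 = 0.7639  (check: sum = 9 = tr ✓).

Step 4 — unit eigenvector for λ_1 ≈ 5.2361: v spans the null space of (Sigma - λ_1 I), whose rows are
  r_1 = (-2.2361, 2, -1),  r_2 = (2, -2.2361, 0),  r_3 = (-1, 0, -2.2361).
  v is orthogonal to every row, so take v ∝ r_1 × r_2 = ((2)·(0) - (-1)·(-2.2361), (-1)·(2) - (-2.2361)·(0), (-2.2361)·(-2.2361) - (2)·(2)) ≈ (-2.2361, -2, 1).
  Rescale (multiply by -1 so the first nonzero entry is positive): u = (2.2361, 2, -1).
  ||u|| = √((2.2361)² + (2)² + (-1)²) = √(10) ≈ 3.1623,  v_1 = u/||u|| ≈ (0.7071, 0.6325, -0.3162) (||v_1|| = 1).

λ_1 = 5.2361,  λ_2 = 3,  λ_3 = 0.7639;  v_1 ≈ (0.7071, 0.6325, -0.3162)


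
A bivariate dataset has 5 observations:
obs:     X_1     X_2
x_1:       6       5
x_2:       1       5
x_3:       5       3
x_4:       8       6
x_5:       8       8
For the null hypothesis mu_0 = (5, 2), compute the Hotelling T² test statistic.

Step 1 — sample mean vector:
  mean(X_1) = (6 + 1 + 5 + 8 + 8) / 5 = 28/5 = 5.6
  mean(X_2) = (5 + 5 + 3 + 6 + 8) / 5 = 27/5 = 5.4
  x̄ = (5.6, 5.4),  deviation x̄ - mu_0 = (5.6, 5.4) - (5, 2) = (0.6, 3.4).

Step 2 — sample covariance matrix, S[i,j] = (1/(n-1)) · Σ_k (x_{k,i} - mean_i) · (x_{k,j} - mean_j), divisor n-1 = 4:
  S[X_1,X_1] = ((0.4)·(0.4) + (-4.6)·(-4.6) + (-0.6)·(-0.6) + (2.4)·(2.4) + (2.4)·(2.4)) / 4 = 33.2/4 = 8.3
  S[X_1,X_2] = ((0.4)·(-0.4) + (-4.6)·(-0.4) + (-0.6)·(-2.4) + (2.4)·(0.6) + (2.4)·(2.6)) / 4 = 10.8/4 = 2.7
  S[X_2,X_2] = ((-0.4)·(-0.4) + (-0.4)·(-0.4) + (-2.4)·(-2.4) + (0.6)·(0.6) + (2.6)·(2.6)) / 4 = 13.2/4 = 3.3
  S = [[8.3, 2.7],
 [2.7, 3.3]].

Step 3 — invert S. det(S) = 8.3·3.3 - (2.7)² = 20.1.
  S^{-1} = (1/det) · [[d, -b], [-b, a]] = [[0.1642, -0.1343],
 [-0.1343, 0.4129]].

Step 4 — quadratic form (x̄ - mu_0)^T · S^{-1} · (x̄ - mu_0):
  S^{-1} · (x̄ - mu_0) = (-0.3582, 1.3234),
  (x̄ - mu_0)^T · [...] = (0.6)·(-0.3582) + (3.4)·(1.3234) = 4.2846.

Step 5 — scale by n: T² = 5 · 4.2846 = 21.4229.

T² ≈ 21.4229


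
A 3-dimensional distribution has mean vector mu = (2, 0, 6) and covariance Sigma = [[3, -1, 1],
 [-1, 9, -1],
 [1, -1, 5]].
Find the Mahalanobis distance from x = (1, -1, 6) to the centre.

Step 1 — centre the observation: (x - mu) = (-1, -1, 0).

Step 2 — invert Sigma (cofactor / det for 3×3, or solve directly):
  Sigma^{-1} = [[0.3667, 0.0333, -0.0667],
 [0.0333, 0.1167, 0.0167],
 [-0.0667, 0.0167, 0.2167]].

Step 3 — form the quadratic (x - mu)^T · Sigma^{-1} · (x - mu):
  Sigma^{-1} · (x - mu) = (-0.4, -0.15, 0.05).
  (x - mu)^T · [Sigma^{-1} · (x - mu)] = (-1)·(-0.4) + (-1)·(-0.15) + (0)·(0.05) = 0.55.

Step 4 — take square root: d = √(0.55) ≈ 0.7416.

d(x, mu) = √(0.55) ≈ 0.7416


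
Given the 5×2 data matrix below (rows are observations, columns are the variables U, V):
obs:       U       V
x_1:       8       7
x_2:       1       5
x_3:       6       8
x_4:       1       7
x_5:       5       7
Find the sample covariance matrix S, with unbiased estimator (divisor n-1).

Step 1 — column means:
  mean(U) = (8 + 1 + 6 + 1 + 5) / 5 = 21/5 = 4.2
  mean(V) = (7 + 5 + 8 + 7 + 7) / 5 = 34/5 = 6.8

Step 2 — sample covariance S[i,j] = (1/(n-1)) · Σ_k (x_{k,i} - mean_i) · (x_{k,j} - mean_j), with n-1 = 4.
  S[U,U] = ((3.8)·(3.8) + (-3.2)·(-3.2) + (1.8)·(1.8) + (-3.2)·(-3.2) + (0.8)·(0.8)) / 4 = 38.8/4 = 9.7
  S[U,V] = ((3.8)·(0.2) + (-3.2)·(-1.8) + (1.8)·(1.2) + (-3.2)·(0.2) + (0.8)·(0.2)) / 4 = 8.2/4 = 2.05
  S[V,V] = ((0.2)·(0.2) + (-1.8)·(-1.8) + (1.2)·(1.2) + (0.2)·(0.2) + (0.2)·(0.2)) / 4 = 4.8/4 = 1.2

S is symmetric (S[j,i] = S[i,j]). Assembling:

S = [[9.7, 2.05],
 [2.05, 1.2]]


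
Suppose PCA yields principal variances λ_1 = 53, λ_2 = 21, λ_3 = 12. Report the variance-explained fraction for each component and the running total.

Step 1 — total variance = trace(Sigma) = Σ λ_i = 53 + 21 + 12 = 86.

Step 2 — fraction explained by component i = λ_i / Σ λ:
  PC1: 53/86 = 0.6163
  PC2: 21/86 = 0.2442
  PC3: 12/86 = 0.1395

Step 3 — cumulative fraction after k components = (λ_1 + ... + λ_k) / Σ λ:
  k = 1: 53/86 = 0.6163
  k = 2: (53 + 21)/86 = 74/86 = 0.8605
  k = 3: (53 + 21 + 12)/86 = 86/86 = 1

Summary (fraction, with percent):

explained: PC1 0.6163 (61.63%), PC2 0.2442 (24.42%), PC3 0.1395 (13.95%);  cumulative: 0.6163, 0.8605, 1


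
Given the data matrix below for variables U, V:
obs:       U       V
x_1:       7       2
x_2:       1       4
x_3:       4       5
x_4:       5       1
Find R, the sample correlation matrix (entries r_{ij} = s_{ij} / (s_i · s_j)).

Step 1 — column means:
  mean(U) = (7 + 1 + 4 + 5) / 4 = 17/4 = 4.25
  mean(V) = (2 + 4 + 5 + 1) / 4 = 12/4 = 3

Step 2 — sample variances and covariances s[i,j] = (1/(n-1)) · Σ_k (x_{k,i} - mean_i) · (x_{k,j} - mean_j), with n-1 = 3:
  s[U,U] = ((2.75)·(2.75) + (-3.25)·(-3.25) + (-0.25)·(-0.25) + (0.75)·(0.75)) / 3 = 18.75/3 = 6.25
  s[U,V] = ((2.75)·(-1) + (-3.25)·(1) + (-0.25)·(2) + (0.75)·(-2)) / 3 = -8/3 = -2.6667
  s[V,V] = ((-1)·(-1) + (1)·(1) + (2)·(2) + (-2)·(-2)) / 3 = 10/3 = 3.3333
  Sample standard deviations s_i = √(s[i,i]):
  s(U) = √(6.25) = 2.5
  s(V) = √(3.3333) = 1.8257

Step 3 — r_{ij} = s_{ij} / (s_i · s_j):
  r[U,U] = 1 (diagonal).
  r[U,V] = -2.6667 / (2.5 · 1.8257) = -2.6667 / 4.5644 = -0.5842
  r[V,V] = 1 (diagonal).

R is symmetric with unit diagonal. Assembling:

R = [[1, -0.5842],
 [-0.5842, 1]]


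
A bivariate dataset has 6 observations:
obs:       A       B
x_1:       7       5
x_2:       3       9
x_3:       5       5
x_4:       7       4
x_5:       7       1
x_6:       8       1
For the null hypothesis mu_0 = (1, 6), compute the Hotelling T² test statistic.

Step 1 — sample mean vector:
  mean(A) = (7 + 3 + 5 + 7 + 7 + 8) / 6 = 37/6 = 6.1667
  mean(B) = (5 + 9 + 5 + 4 + 1 + 1) / 6 = 25/6 = 4.1667
  x̄ = (6.1667, 4.1667),  deviation x̄ - mu_0 = (6.1667, 4.1667) - (1, 6) = (5.1667, -1.8333).

Step 2 — sample covariance matrix, S[i,j] = (1/(n-1)) · Σ_k (x_{k,i} - mean_i) · (x_{k,j} - mean_j), divisor n-1 = 5:
  S[A,A] = ((0.8333)·(0.8333) + (-3.1667)·(-3.1667) + (-1.1667)·(-1.1667) + (0.8333)·(0.8333) + (0.8333)·(0.8333) + (1.8333)·(1.8333)) / 5 = 16.8333/5 = 3.3667
  S[A,B] = ((0.8333)·(0.8333) + (-3.1667)·(4.8333) + (-1.1667)·(0.8333) + (0.8333)·(-0.1667) + (0.8333)·(-3.1667) + (1.8333)·(-3.1667)) / 5 = -24.1667/5 = -4.8333
  S[B,B] = ((0.8333)·(0.8333) + (4.8333)·(4.8333) + (0.8333)·(0.8333) + (-0.1667)·(-0.1667) + (-3.1667)·(-3.1667) + (-3.1667)·(-3.1667)) / 5 = 44.8333/5 = 8.9667
  S = [[3.3667, -4.8333],
 [-4.8333, 8.9667]].

Step 3 — invert S. det(S) = 3.3667·8.9667 - (-4.8333)² = 6.8267.
  S^{-1} = (1/det) · [[d, -b], [-b, a]] = [[1.3135, 0.708],
 [0.708, 0.4932]].

Step 4 — quadratic form (x̄ - mu_0)^T · S^{-1} · (x̄ - mu_0):
  S^{-1} · (x̄ - mu_0) = (5.4883, 2.7539),
  (x̄ - mu_0)^T · [...] = (5.1667)·(5.4883) + (-1.8333)·(2.7539) = 23.3073.

Step 5 — scale by n: T² = 6 · 23.3073 = 139.8437.

T² ≈ 139.8437


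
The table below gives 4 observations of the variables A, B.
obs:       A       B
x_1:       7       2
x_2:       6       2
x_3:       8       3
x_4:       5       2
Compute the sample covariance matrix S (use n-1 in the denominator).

Step 1 — column means:
  mean(A) = (7 + 6 + 8 + 5) / 4 = 26/4 = 6.5
  mean(B) = (2 + 2 + 3 + 2) / 4 = 9/4 = 2.25

Step 2 — sample covariance S[i,j] = (1/(n-1)) · Σ_k (x_{k,i} - mean_i) · (x_{k,j} - mean_j), with n-1 = 3.
  S[A,A] = ((0.5)·(0.5) + (-0.5)·(-0.5) + (1.5)·(1.5) + (-1.5)·(-1.5)) / 3 = 5/3 = 1.6667
  S[A,B] = ((0.5)·(-0.25) + (-0.5)·(-0.25) + (1.5)·(0.75) + (-1.5)·(-0.25)) / 3 = 1.5/3 = 0.5
  S[B,B] = ((-0.25)·(-0.25) + (-0.25)·(-0.25) + (0.75)·(0.75) + (-0.25)·(-0.25)) / 3 = 0.75/3 = 0.25

S is symmetric (S[j,i] = S[i,j]). Assembling:

S = [[1.6667, 0.5],
 [0.5, 0.25]]


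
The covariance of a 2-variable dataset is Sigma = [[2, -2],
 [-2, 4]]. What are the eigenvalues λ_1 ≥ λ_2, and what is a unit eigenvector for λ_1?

Step 1 — characteristic polynomial of 2×2 Sigma:
  det(Sigma - λI) = λ² - trace · λ + det = 0.
  trace = 2 + 4 = 6, det = 2·4 - (-2)² = 4.
Step 2 — discriminant:
  Δ = trace² - 4·det = 36 - 16 = 20.
Step 3 — eigenvalues:
  λ = (trace ± √Δ)/2 = (6 ± 4.4721)/2,
  λ_1 = 5.2361,  λ_2 = 0.7639.

Step 4 — unit eigenvector for λ_1: solve (Sigma - λ_1 I)v = 0. First row:
  (2 - 5.2361)·v_x + (-2)·v_y = 0, i.e. (-3.2361)·v_x + (-2)·v_y = 0,
  so v ∝ (b, λ_1 - a) = (-2, 3.2361); multiply by -1 so the first entry is positive: u = (2, -3.2361).
  ||u|| = √((2)² + (-3.2361)²) = √(14.4721) ≈ 3.8042,
  v_1 = u/||u|| ≈ (0.5257, -0.8507) (||v_1|| = 1).

λ_1 = 5.2361,  λ_2 = 0.7639;  v_1 ≈ (0.5257, -0.8507)


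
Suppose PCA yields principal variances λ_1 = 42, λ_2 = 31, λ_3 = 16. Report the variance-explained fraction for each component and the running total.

Step 1 — total variance = trace(Sigma) = Σ λ_i = 42 + 31 + 16 = 89.

Step 2 — fraction explained by component i = λ_i / Σ λ:
  PC1: 42/89 = 0.4719
  PC2: 31/89 = 0.3483
  PC3: 16/89 = 0.1798

Step 3 — cumulative fraction after k components = (λ_1 + ... + λ_k) / Σ λ:
  k = 1: 42/89 = 0.4719
  k = 2: (42 + 31)/89 = 73/89 = 0.8202
  k = 3: (42 + 31 + 16)/89 = 89/89 = 1

Summary (fraction, with percent):

explained: PC1 0.4719 (47.19%), PC2 0.3483 (34.83%), PC3 0.1798 (17.98%);  cumulative: 0.4719, 0.8202, 1


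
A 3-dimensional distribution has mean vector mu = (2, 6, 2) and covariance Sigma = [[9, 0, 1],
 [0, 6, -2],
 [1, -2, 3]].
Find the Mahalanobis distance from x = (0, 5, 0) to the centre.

Step 1 — centre the observation: (x - mu) = (-2, -1, -2).

Step 2 — invert Sigma (cofactor / det for 3×3, or solve directly):
  Sigma^{-1} = [[0.1167, -0.0167, -0.05],
 [-0.0167, 0.2167, 0.15],
 [-0.05, 0.15, 0.45]].

Step 3 — form the quadratic (x - mu)^T · Sigma^{-1} · (x - mu):
  Sigma^{-1} · (x - mu) = (-0.1167, -0.4833, -0.95).
  (x - mu)^T · [Sigma^{-1} · (x - mu)] = (-2)·(-0.1167) + (-1)·(-0.4833) + (-2)·(-0.95) = 2.6167.

Step 4 — take square root: d = √(2.6167) ≈ 1.6176.

d(x, mu) = √(2.6167) ≈ 1.6176


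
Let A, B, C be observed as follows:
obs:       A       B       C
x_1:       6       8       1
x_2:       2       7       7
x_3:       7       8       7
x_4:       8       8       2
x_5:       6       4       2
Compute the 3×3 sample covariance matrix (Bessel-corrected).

Step 1 — column means:
  mean(A) = (6 + 2 + 7 + 8 + 6) / 5 = 29/5 = 5.8
  mean(B) = (8 + 7 + 8 + 8 + 4) / 5 = 35/5 = 7
  mean(C) = (1 + 7 + 7 + 2 + 2) / 5 = 19/5 = 3.8

Step 2 — sample covariance S[i,j] = (1/(n-1)) · Σ_k (x_{k,i} - mean_i) · (x_{k,j} - mean_j), with n-1 = 4.
  S[A,A] = ((0.2)·(0.2) + (-3.8)·(-3.8) + (1.2)·(1.2) + (2.2)·(2.2) + (0.2)·(0.2)) / 4 = 20.8/4 = 5.2
  S[A,B] = ((0.2)·(1) + (-3.8)·(0) + (1.2)·(1) + (2.2)·(1) + (0.2)·(-3)) / 4 = 3/4 = 0.75
  S[A,C] = ((0.2)·(-2.8) + (-3.8)·(3.2) + (1.2)·(3.2) + (2.2)·(-1.8) + (0.2)·(-1.8)) / 4 = -13.2/4 = -3.3
  S[B,B] = ((1)·(1) + (0)·(0) + (1)·(1) + (1)·(1) + (-3)·(-3)) / 4 = 12/4 = 3
  S[B,C] = ((1)·(-2.8) + (0)·(3.2) + (1)·(3.2) + (1)·(-1.8) + (-3)·(-1.8)) / 4 = 4/4 = 1
  S[C,C] = ((-2.8)·(-2.8) + (3.2)·(3.2) + (3.2)·(3.2) + (-1.8)·(-1.8) + (-1.8)·(-1.8)) / 4 = 34.8/4 = 8.7

S is symmetric (S[j,i] = S[i,j]). Assembling:

S = [[5.2, 0.75, -3.3],
 [0.75, 3, 1],
 [-3.3, 1, 8.7]]


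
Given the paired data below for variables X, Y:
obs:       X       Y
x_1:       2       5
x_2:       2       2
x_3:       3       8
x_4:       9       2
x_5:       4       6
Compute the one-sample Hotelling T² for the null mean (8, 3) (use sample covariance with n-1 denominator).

Step 1 — sample mean vector:
  mean(X) = (2 + 2 + 3 + 9 + 4) / 5 = 20/5 = 4
  mean(Y) = (5 + 2 + 8 + 2 + 6) / 5 = 23/5 = 4.6
  x̄ = (4, 4.6),  deviation x̄ - mu_0 = (4, 4.6) - (8, 3) = (-4, 1.6).

Step 2 — sample covariance matrix, S[i,j] = (1/(n-1)) · Σ_k (x_{k,i} - mean_i) · (x_{k,j} - mean_j), divisor n-1 = 4:
  S[X,X] = ((-2)·(-2) + (-2)·(-2) + (-1)·(-1) + (5)·(5) + (0)·(0)) / 4 = 34/4 = 8.5
  S[X,Y] = ((-2)·(0.4) + (-2)·(-2.6) + (-1)·(3.4) + (5)·(-2.6) + (0)·(1.4)) / 4 = -12/4 = -3
  S[Y,Y] = ((0.4)·(0.4) + (-2.6)·(-2.6) + (3.4)·(3.4) + (-2.6)·(-2.6) + (1.4)·(1.4)) / 4 = 27.2/4 = 6.8
  S = [[8.5, -3],
 [-3, 6.8]].

Step 3 — invert S. det(S) = 8.5·6.8 - (-3)² = 48.8.
  S^{-1} = (1/det) · [[d, -b], [-b, a]] = [[0.1393, 0.0615],
 [0.0615, 0.1742]].

Step 4 — quadratic form (x̄ - mu_0)^T · S^{-1} · (x̄ - mu_0):
  S^{-1} · (x̄ - mu_0) = (-0.459, 0.0328),
  (x̄ - mu_0)^T · [...] = (-4)·(-0.459) + (1.6)·(0.0328) = 1.8885.

Step 5 — scale by n: T² = 5 · 1.8885 = 9.4426.

T² ≈ 9.4426


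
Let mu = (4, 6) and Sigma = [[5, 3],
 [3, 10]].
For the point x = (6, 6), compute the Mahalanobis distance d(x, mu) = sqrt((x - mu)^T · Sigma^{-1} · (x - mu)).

Step 1 — centre the observation: (x - mu) = (2, 0).

Step 2 — invert Sigma. det(Sigma) = 5·10 - (3)² = 41.
  Sigma^{-1} = (1/det) · [[d, -b], [-b, a]] = [[0.2439, -0.0732],
 [-0.0732, 0.122]].

Step 3 — form the quadratic (x - mu)^T · Sigma^{-1} · (x - mu):
  Sigma^{-1} · (x - mu) = (0.4878, -0.1463).
  (x - mu)^T · [Sigma^{-1} · (x - mu)] = (2)·(0.4878) + (0)·(-0.1463) = 0.9756.

Step 4 — take square root: d = √(0.9756) ≈ 0.9877.

d(x, mu) = √(0.9756) ≈ 0.9877


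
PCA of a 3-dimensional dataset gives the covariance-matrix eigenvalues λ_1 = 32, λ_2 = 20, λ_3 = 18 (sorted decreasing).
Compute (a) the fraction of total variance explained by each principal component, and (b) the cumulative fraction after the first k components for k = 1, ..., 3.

Step 1 — total variance = trace(Sigma) = Σ λ_i = 32 + 20 + 18 = 70.

Step 2 — fraction explained by component i = λ_i / Σ λ:
  PC1: 32/70 = 0.4571
  PC2: 20/70 = 0.2857
  PC3: 18/70 = 0.2571

Step 3 — cumulative fraction after k components = (λ_1 + ... + λ_k) / Σ λ:
  k = 1: 32/70 = 0.4571
  k = 2: (32 + 20)/70 = 52/70 = 0.7429
  k = 3: (32 + 20 + 18)/70 = 70/70 = 1

Summary (fraction, with percent):

explained: PC1 0.4571 (45.71%), PC2 0.2857 (28.57%), PC3 0.2571 (25.71%);  cumulative: 0.4571, 0.7429, 1


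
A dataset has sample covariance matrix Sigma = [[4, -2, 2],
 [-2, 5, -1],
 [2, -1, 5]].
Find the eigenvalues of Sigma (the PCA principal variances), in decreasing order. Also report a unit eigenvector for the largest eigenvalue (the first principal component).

Step 1 — characteristic polynomial p(λ) = det(λI - Sigma) = λ³ - tr·λ² + c_1·λ - det, where tr = trace, c_1 = sum of the principal 2×2 minors, det = det(Sigma):
  tr = 4 + 5 + 5 = 14,
  c_1 = (4·5 - (-2)²) + (4·5 - (2)²) + (5·5 - (-1)²) = 16 + 16 + 24 = 56,
  det = 4·(5·5 - (-1)²) - (-2)·((-2)·5 - (-1)·(2)) + (2)·((-2)·(-1) - 5·(2)) = 4·(24) - (-2)·(-8) + (2)·(-8) = 64.
  So p(λ) = λ³ - 14λ² + 56λ - 64.
Step 2 — look for an integer root (rational root theorem: any rational root is an integer divisor of 64). Testing λ = 2:
  p(2) = 8 - 56 + 112 - 64 = 0  ✓
  Dividing out (λ - 2): p(λ) = (λ - 2)(λ² - 12λ + 32).
Step 3 — remaining eigenvalues from the quadratic λ² - 12λ + 32 = 0:
  Δ = 12² - 4·32 = 144 - 128 = 16,  λ = (12 ± √16)/2 = (12 ± 4)/2 = 8 or 4.
  Sorted: λ_1 = 8,  λ_2 = 4,  λ_3 = 2  (check: sum = 14 = tr ✓).

Step 4 — unit eigenvector for λ_1 = 8: v spans the null space of (Sigma - λ_1 I), whose rows are
  r_1 = (-4, -2, 2),  r_2 = (-2, -3, -1),  r_3 = (2, -1, -3).
  v is orthogonal to every row, so take v ∝ r_1 × r_2 = ((-2)·(-1) - (2)·(-3), (2)·(-2) - (-4)·(-1), (-4)·(-3) - (-2)·(-2)) = (8, -8, 8).
  Rescale (divide by 8): u = (1, -1, 1).
  ||u|| = √((1)² + (-1)² + (1)²) = √(3) ≈ 1.7321,  v_1 = u/||u|| ≈ (0.5774, -0.5774, 0.5774) (||v_1|| = 1).

λ_1 = 8,  λ_2 = 4,  λ_3 = 2;  v_1 ≈ (0.5774, -0.5774, 0.5774)


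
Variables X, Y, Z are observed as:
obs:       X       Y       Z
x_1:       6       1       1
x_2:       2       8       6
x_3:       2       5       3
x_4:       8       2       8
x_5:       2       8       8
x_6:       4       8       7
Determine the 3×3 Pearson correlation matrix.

Step 1 — column means:
  mean(X) = (6 + 2 + 2 + 8 + 2 + 4) / 6 = 24/6 = 4
  mean(Y) = (1 + 8 + 5 + 2 + 8 + 8) / 6 = 32/6 = 5.3333
  mean(Z) = (1 + 6 + 3 + 8 + 8 + 7) / 6 = 33/6 = 5.5

Step 2 — sample variances and covariances s[i,j] = (1/(n-1)) · Σ_k (x_{k,i} - mean_i) · (x_{k,j} - mean_j), with n-1 = 5:
  s[X,X] = ((2)·(2) + (-2)·(-2) + (-2)·(-2) + (4)·(4) + (-2)·(-2) + (0)·(0)) / 5 = 32/5 = 6.4
  s[X,Y] = ((2)·(-4.3333) + (-2)·(2.6667) + (-2)·(-0.3333) + (4)·(-3.3333) + (-2)·(2.6667) + (0)·(2.6667)) / 5 = -32/5 = -6.4
  s[X,Z] = ((2)·(-4.5) + (-2)·(0.5) + (-2)·(-2.5) + (4)·(2.5) + (-2)·(2.5) + (0)·(1.5)) / 5 = 0/5 = 0
  s[Y,Y] = ((-4.3333)·(-4.3333) + (2.6667)·(2.6667) + (-0.3333)·(-0.3333) + (-3.3333)·(-3.3333) + (2.6667)·(2.6667) + (2.6667)·(2.6667)) / 5 = 51.3333/5 = 10.2667
  s[Y,Z] = ((-4.3333)·(-4.5) + (2.6667)·(0.5) + (-0.3333)·(-2.5) + (-3.3333)·(2.5) + (2.6667)·(2.5) + (2.6667)·(1.5)) / 5 = 24/5 = 4.8
  s[Z,Z] = ((-4.5)·(-4.5) + (0.5)·(0.5) + (-2.5)·(-2.5) + (2.5)·(2.5) + (2.5)·(2.5) + (1.5)·(1.5)) / 5 = 41.5/5 = 8.3
  Sample standard deviations s_i = √(s[i,i]):
  s(X) = √(6.4) = 2.5298
  s(Y) = √(10.2667) = 3.2042
  s(Z) = √(8.3) = 2.881

Step 3 — r_{ij} = s_{ij} / (s_i · s_j):
  r[X,X] = 1 (diagonal).
  r[X,Y] = -6.4 / (2.5298 · 3.2042) = -6.4 / 8.106 = -0.7895
  r[X,Z] = 0 / (2.5298 · 2.881) = 0 / 7.2883 = 0
  r[Y,Y] = 1 (diagonal).
  r[Y,Z] = 4.8 / (3.2042 · 2.881) = 4.8 / 9.2311 = 0.52
  r[Z,Z] = 1 (diagonal).

R is symmetric with unit diagonal. Assembling:

R = [[1, -0.7895, 0],
 [-0.7895, 1, 0.52],
 [0, 0.52, 1]]


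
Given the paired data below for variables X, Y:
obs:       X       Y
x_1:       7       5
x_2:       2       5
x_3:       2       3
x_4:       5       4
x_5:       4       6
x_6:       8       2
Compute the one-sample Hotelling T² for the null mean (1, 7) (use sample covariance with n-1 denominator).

Step 1 — sample mean vector:
  mean(X) = (7 + 2 + 2 + 5 + 4 + 8) / 6 = 28/6 = 4.6667
  mean(Y) = (5 + 5 + 3 + 4 + 6 + 2) / 6 = 25/6 = 4.1667
  x̄ = (4.6667, 4.1667),  deviation x̄ - mu_0 = (4.6667, 4.1667) - (1, 7) = (3.6667, -2.8333).

Step 2 — sample covariance matrix, S[i,j] = (1/(n-1)) · Σ_k (x_{k,i} - mean_i) · (x_{k,j} - mean_j), divisor n-1 = 5:
  S[X,X] = ((2.3333)·(2.3333) + (-2.6667)·(-2.6667) + (-2.6667)·(-2.6667) + (0.3333)·(0.3333) + (-0.6667)·(-0.6667) + (3.3333)·(3.3333)) / 5 = 31.3333/5 = 6.2667
  S[X,Y] = ((2.3333)·(0.8333) + (-2.6667)·(0.8333) + (-2.6667)·(-1.1667) + (0.3333)·(-0.1667) + (-0.6667)·(1.8333) + (3.3333)·(-2.1667)) / 5 = -5.6667/5 = -1.1333
  S[Y,Y] = ((0.8333)·(0.8333) + (0.8333)·(0.8333) + (-1.1667)·(-1.1667) + (-0.1667)·(-0.1667) + (1.8333)·(1.8333) + (-2.1667)·(-2.1667)) / 5 = 10.8333/5 = 2.1667
  S = [[6.2667, -1.1333],
 [-1.1333, 2.1667]].

Step 3 — invert S. det(S) = 6.2667·2.1667 - (-1.1333)² = 12.2933.
  S^{-1} = (1/det) · [[d, -b], [-b, a]] = [[0.1762, 0.0922],
 [0.0922, 0.5098]].

Step 4 — quadratic form (x̄ - mu_0)^T · S^{-1} · (x̄ - mu_0):
  S^{-1} · (x̄ - mu_0) = (0.385, -1.1063),
  (x̄ - mu_0)^T · [...] = (3.6667)·(0.385) + (-2.8333)·(-1.1063) = 4.5463.

Step 5 — scale by n: T² = 6 · 4.5463 = 27.2777.

T² ≈ 27.2777


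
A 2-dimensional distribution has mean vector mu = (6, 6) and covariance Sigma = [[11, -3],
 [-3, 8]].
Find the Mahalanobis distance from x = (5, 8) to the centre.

Step 1 — centre the observation: (x - mu) = (-1, 2).

Step 2 — invert Sigma. det(Sigma) = 11·8 - (-3)² = 79.
  Sigma^{-1} = (1/det) · [[d, -b], [-b, a]] = [[0.1013, 0.038],
 [0.038, 0.1392]].

Step 3 — form the quadratic (x - mu)^T · Sigma^{-1} · (x - mu):
  Sigma^{-1} · (x - mu) = (-0.0253, 0.2405).
  (x - mu)^T · [Sigma^{-1} · (x - mu)] = (-1)·(-0.0253) + (2)·(0.2405) = 0.5063.

Step 4 — take square root: d = √(0.5063) ≈ 0.7116.

d(x, mu) = √(0.5063) ≈ 0.7116


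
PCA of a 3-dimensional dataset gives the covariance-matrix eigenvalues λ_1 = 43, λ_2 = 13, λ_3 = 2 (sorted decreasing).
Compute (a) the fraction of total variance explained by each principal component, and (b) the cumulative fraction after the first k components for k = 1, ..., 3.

Step 1 — total variance = trace(Sigma) = Σ λ_i = 43 + 13 + 2 = 58.

Step 2 — fraction explained by component i = λ_i / Σ λ:
  PC1: 43/58 = 0.7414
  PC2: 13/58 = 0.2241
  PC3: 2/58 = 0.0345

Step 3 — cumulative fraction after k components = (λ_1 + ... + λ_k) / Σ λ:
  k = 1: 43/58 = 0.7414
  k = 2: (43 + 13)/58 = 56/58 = 0.9655
  k = 3: (43 + 13 + 2)/58 = 58/58 = 1

Summary (fraction, with percent):

explained: PC1 0.7414 (74.14%), PC2 0.2241 (22.41%), PC3 0.0345 (3.45%);  cumulative: 0.7414, 0.9655, 1


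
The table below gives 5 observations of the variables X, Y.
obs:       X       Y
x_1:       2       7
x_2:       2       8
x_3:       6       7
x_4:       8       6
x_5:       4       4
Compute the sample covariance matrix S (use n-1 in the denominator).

Step 1 — column means:
  mean(X) = (2 + 2 + 6 + 8 + 4) / 5 = 22/5 = 4.4
  mean(Y) = (7 + 8 + 7 + 6 + 4) / 5 = 32/5 = 6.4

Step 2 — sample covariance S[i,j] = (1/(n-1)) · Σ_k (x_{k,i} - mean_i) · (x_{k,j} - mean_j), with n-1 = 4.
  S[X,X] = ((-2.4)·(-2.4) + (-2.4)·(-2.4) + (1.6)·(1.6) + (3.6)·(3.6) + (-0.4)·(-0.4)) / 4 = 27.2/4 = 6.8
  S[X,Y] = ((-2.4)·(0.6) + (-2.4)·(1.6) + (1.6)·(0.6) + (3.6)·(-0.4) + (-0.4)·(-2.4)) / 4 = -4.8/4 = -1.2
  S[Y,Y] = ((0.6)·(0.6) + (1.6)·(1.6) + (0.6)·(0.6) + (-0.4)·(-0.4) + (-2.4)·(-2.4)) / 4 = 9.2/4 = 2.3

S is symmetric (S[j,i] = S[i,j]). Assembling:

S = [[6.8, -1.2],
 [-1.2, 2.3]]


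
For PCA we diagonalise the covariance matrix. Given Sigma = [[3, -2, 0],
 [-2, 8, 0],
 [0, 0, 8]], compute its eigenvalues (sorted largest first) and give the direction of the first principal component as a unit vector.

Step 1 — characteristic polynomial p(λ) = det(λI - Sigma) = λ³ - tr·λ² + c_1·λ - det, where tr = trace, c_1 = sum of the principal 2×2 minors, det = det(Sigma):
  tr = 3 + 8 + 8 = 19,
  c_1 = (3·8 - (-2)²) + (3·8 - (0)²) + (8·8 - (0)²) = 20 + 24 + 64 = 108,
  det = 3·(8·8 - (0)²) - (-2)·((-2)·8 - (0)·(0)) + (0)·((-2)·(0) - 8·(0)) = 3·(64) - (-2)·(-16) + (0)·(0) = 160.
  So p(λ) = λ³ - 19λ² + 108λ - 160.
Step 2 — look for an integer root (rational root theorem: any rational root is an integer divisor of 160). Testing λ = 8:
  p(8) = 512 - 1216 + 864 - 160 = 0  ✓
  Dividing out (λ - 8): p(λ) = (λ - 8)(λ² - 11λ + 20).
Step 3 — remaining eigenvalues from the quadratic λ² - 11λ + 20 = 0:
  Δ = 11² - 4·20 = 121 - 80 = 41,  λ = (11 ± √41)/2 = (11 ± 6.4031)/2 ≈ 8.7016 or 2.2984.
  Sorted: λ_1 = 8.7016,  λ_2 = 8,  λ_3 = 2.2984  (check: sum = 19 = tr ✓).

Step 4 — unit eigenvector for λ_1 ≈ 8.7016: v spans the null space of (Sigma - λ_1 I), whose rows are
  r_1 = (-5.7016, -2, 0),  r_2 = (-2, -0.7016, 0),  r_3 = (0, 0, -0.7016).
  v is orthogonal to every row, so take v ∝ r_1 × r_3 = ((-2)·(-0.7016) - (0)·(0), (0)·(0) - (-5.7016)·(-0.7016), (-5.7016)·(0) - (-2)·(0)) ≈ (1.4031, -4, 0).
  Let u = (1.4031, -4, 0).
  ||u|| = √((1.4031)² + (-4)² + (0)²) = √(17.9688) ≈ 4.239,  v_1 = u/||u|| ≈ (0.331, -0.9436, 0) (||v_1|| = 1).

λ_1 = 8.7016,  λ_2 = 8,  λ_3 = 2.2984;  v_1 ≈ (0.331, -0.9436, 0)


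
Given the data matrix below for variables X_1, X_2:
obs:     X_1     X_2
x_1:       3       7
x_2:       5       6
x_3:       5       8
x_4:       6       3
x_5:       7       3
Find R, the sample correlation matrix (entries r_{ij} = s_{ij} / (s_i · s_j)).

Step 1 — column means:
  mean(X_1) = (3 + 5 + 5 + 6 + 7) / 5 = 26/5 = 5.2
  mean(X_2) = (7 + 6 + 8 + 3 + 3) / 5 = 27/5 = 5.4

Step 2 — sample variances and covariances s[i,j] = (1/(n-1)) · Σ_k (x_{k,i} - mean_i) · (x_{k,j} - mean_j), with n-1 = 4:
  s[X_1,X_1] = ((-2.2)·(-2.2) + (-0.2)·(-0.2) + (-0.2)·(-0.2) + (0.8)·(0.8) + (1.8)·(1.8)) / 4 = 8.8/4 = 2.2
  s[X_1,X_2] = ((-2.2)·(1.6) + (-0.2)·(0.6) + (-0.2)·(2.6) + (0.8)·(-2.4) + (1.8)·(-2.4)) / 4 = -10.4/4 = -2.6
  s[X_2,X_2] = ((1.6)·(1.6) + (0.6)·(0.6) + (2.6)·(2.6) + (-2.4)·(-2.4) + (-2.4)·(-2.4)) / 4 = 21.2/4 = 5.3
  Sample standard deviations s_i = √(s[i,i]):
  s(X_1) = √(2.2) = 1.4832
  s(X_2) = √(5.3) = 2.3022

Step 3 — r_{ij} = s_{ij} / (s_i · s_j):
  r[X_1,X_1] = 1 (diagonal).
  r[X_1,X_2] = -2.6 / (1.4832 · 2.3022) = -2.6 / 3.4147 = -0.7614
  r[X_2,X_2] = 1 (diagonal).

R is symmetric with unit diagonal. Assembling:

R = [[1, -0.7614],
 [-0.7614, 1]]


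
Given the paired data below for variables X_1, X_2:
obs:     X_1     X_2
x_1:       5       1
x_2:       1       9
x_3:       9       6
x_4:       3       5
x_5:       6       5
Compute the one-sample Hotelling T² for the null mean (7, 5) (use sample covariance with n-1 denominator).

Step 1 — sample mean vector:
  mean(X_1) = (5 + 1 + 9 + 3 + 6) / 5 = 24/5 = 4.8
  mean(X_2) = (1 + 9 + 6 + 5 + 5) / 5 = 26/5 = 5.2
  x̄ = (4.8, 5.2),  deviation x̄ - mu_0 = (4.8, 5.2) - (7, 5) = (-2.2, 0.2).

Step 2 — sample covariance matrix, S[i,j] = (1/(n-1)) · Σ_k (x_{k,i} - mean_i) · (x_{k,j} - mean_j), divisor n-1 = 4:
  S[X_1,X_1] = ((0.2)·(0.2) + (-3.8)·(-3.8) + (4.2)·(4.2) + (-1.8)·(-1.8) + (1.2)·(1.2)) / 4 = 36.8/4 = 9.2
  S[X_1,X_2] = ((0.2)·(-4.2) + (-3.8)·(3.8) + (4.2)·(0.8) + (-1.8)·(-0.2) + (1.2)·(-0.2)) / 4 = -11.8/4 = -2.95
  S[X_2,X_2] = ((-4.2)·(-4.2) + (3.8)·(3.8) + (0.8)·(0.8) + (-0.2)·(-0.2) + (-0.2)·(-0.2)) / 4 = 32.8/4 = 8.2
  S = [[9.2, -2.95],
 [-2.95, 8.2]].

Step 3 — invert S. det(S) = 9.2·8.2 - (-2.95)² = 66.7375.
  S^{-1} = (1/det) · [[d, -b], [-b, a]] = [[0.1229, 0.0442],
 [0.0442, 0.1379]].

Step 4 — quadratic form (x̄ - mu_0)^T · S^{-1} · (x̄ - mu_0):
  S^{-1} · (x̄ - mu_0) = (-0.2615, -0.0697),
  (x̄ - mu_0)^T · [...] = (-2.2)·(-0.2615) + (0.2)·(-0.0697) = 0.5613.

Step 5 — scale by n: T² = 5 · 0.5613 = 2.8065.

T² ≈ 2.8065


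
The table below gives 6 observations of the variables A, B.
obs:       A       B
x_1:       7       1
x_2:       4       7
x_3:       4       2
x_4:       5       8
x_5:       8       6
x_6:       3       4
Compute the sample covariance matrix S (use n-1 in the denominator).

Step 1 — column means:
  mean(A) = (7 + 4 + 4 + 5 + 8 + 3) / 6 = 31/6 = 5.1667
  mean(B) = (1 + 7 + 2 + 8 + 6 + 4) / 6 = 28/6 = 4.6667

Step 2 — sample covariance S[i,j] = (1/(n-1)) · Σ_k (x_{k,i} - mean_i) · (x_{k,j} - mean_j), with n-1 = 5.
  S[A,A] = ((1.8333)·(1.8333) + (-1.1667)·(-1.1667) + (-1.1667)·(-1.1667) + (-0.1667)·(-0.1667) + (2.8333)·(2.8333) + (-2.1667)·(-2.1667)) / 5 = 18.8333/5 = 3.7667
  S[A,B] = ((1.8333)·(-3.6667) + (-1.1667)·(2.3333) + (-1.1667)·(-2.6667) + (-0.1667)·(3.3333) + (2.8333)·(1.3333) + (-2.1667)·(-0.6667)) / 5 = -1.6667/5 = -0.3333
  S[B,B] = ((-3.6667)·(-3.6667) + (2.3333)·(2.3333) + (-2.6667)·(-2.6667) + (3.3333)·(3.3333) + (1.3333)·(1.3333) + (-0.6667)·(-0.6667)) / 5 = 39.3333/5 = 7.8667

S is symmetric (S[j,i] = S[i,j]). Assembling:

S = [[3.7667, -0.3333],
 [-0.3333, 7.8667]]


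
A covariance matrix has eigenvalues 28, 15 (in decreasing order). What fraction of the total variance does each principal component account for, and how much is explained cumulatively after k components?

Step 1 — total variance = trace(Sigma) = Σ λ_i = 28 + 15 = 43.

Step 2 — fraction explained by component i = λ_i / Σ λ:
  PC1: 28/43 = 0.6512
  PC2: 15/43 = 0.3488

Step 3 — cumulative fraction after k components = (λ_1 + ... + λ_k) / Σ λ:
  k = 1: 28/43 = 0.6512
  k = 2: (28 + 15)/43 = 43/43 = 1

Summary (fraction, with percent):

explained: PC1 0.6512 (65.12%), PC2 0.3488 (34.88%);  cumulative: 0.6512, 1


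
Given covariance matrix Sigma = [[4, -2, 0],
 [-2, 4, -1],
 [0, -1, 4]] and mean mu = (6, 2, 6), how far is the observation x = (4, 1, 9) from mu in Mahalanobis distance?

Step 1 — centre the observation: (x - mu) = (-2, -1, 3).

Step 2 — invert Sigma (cofactor / det for 3×3, or solve directly):
  Sigma^{-1} = [[0.3409, 0.1818, 0.0455],
 [0.1818, 0.3636, 0.0909],
 [0.0455, 0.0909, 0.2727]].

Step 3 — form the quadratic (x - mu)^T · Sigma^{-1} · (x - mu):
  Sigma^{-1} · (x - mu) = (-0.7273, -0.4545, 0.6364).
  (x - mu)^T · [Sigma^{-1} · (x - mu)] = (-2)·(-0.7273) + (-1)·(-0.4545) + (3)·(0.6364) = 3.8182.

Step 4 — take square root: d = √(3.8182) ≈ 1.954.

d(x, mu) = √(3.8182) ≈ 1.954


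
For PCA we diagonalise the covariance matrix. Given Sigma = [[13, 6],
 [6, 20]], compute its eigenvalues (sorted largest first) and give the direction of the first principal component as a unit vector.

Step 1 — characteristic polynomial of 2×2 Sigma:
  det(Sigma - λI) = λ² - trace · λ + det = 0.
  trace = 13 + 20 = 33, det = 13·20 - (6)² = 224.
Step 2 — discriminant:
  Δ = trace² - 4·det = 1089 - 896 = 193.
Step 3 — eigenvalues:
  λ = (trace ± √Δ)/2 = (33 ± 13.8924)/2,
  λ_1 = 23.4462,  λ_2 = 9.5538.

Step 4 — unit eigenvector for λ_1: solve (Sigma - λ_1 I)v = 0. First row:
  (13 - 23.4462)·v_x + (6)·v_y = 0, i.e. (-10.4462)·v_x + (6)·v_y = 0,
  so v ∝ (b, λ_1 - a) = (6, 10.4462) = u.
  ||u|| = √((6)² + (10.4462)²) = √(145.1236) ≈ 12.0467,
  v_1 = u/||u|| ≈ (0.4981, 0.8671) (||v_1|| = 1).

λ_1 = 23.4462,  λ_2 = 9.5538;  v_1 ≈ (0.4981, 0.8671)


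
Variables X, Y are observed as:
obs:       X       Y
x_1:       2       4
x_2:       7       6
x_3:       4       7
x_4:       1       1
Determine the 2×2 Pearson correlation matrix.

Step 1 — column means:
  mean(X) = (2 + 7 + 4 + 1) / 4 = 14/4 = 3.5
  mean(Y) = (4 + 6 + 7 + 1) / 4 = 18/4 = 4.5

Step 2 — sample variances and covariances s[i,j] = (1/(n-1)) · Σ_k (x_{k,i} - mean_i) · (x_{k,j} - mean_j), with n-1 = 3:
  s[X,X] = ((-1.5)·(-1.5) + (3.5)·(3.5) + (0.5)·(0.5) + (-2.5)·(-2.5)) / 3 = 21/3 = 7
  s[X,Y] = ((-1.5)·(-0.5) + (3.5)·(1.5) + (0.5)·(2.5) + (-2.5)·(-3.5)) / 3 = 16/3 = 5.3333
  s[Y,Y] = ((-0.5)·(-0.5) + (1.5)·(1.5) + (2.5)·(2.5) + (-3.5)·(-3.5)) / 3 = 21/3 = 7
  Sample standard deviations s_i = √(s[i,i]):
  s(X) = √(7) = 2.6458
  s(Y) = √(7) = 2.6458

Step 3 — r_{ij} = s_{ij} / (s_i · s_j):
  r[X,X] = 1 (diagonal).
  r[X,Y] = 5.3333 / (2.6458 · 2.6458) = 5.3333 / 7 = 0.7619
  r[Y,Y] = 1 (diagonal).

R is symmetric with unit diagonal. Assembling:

R = [[1, 0.7619],
 [0.7619, 1]]


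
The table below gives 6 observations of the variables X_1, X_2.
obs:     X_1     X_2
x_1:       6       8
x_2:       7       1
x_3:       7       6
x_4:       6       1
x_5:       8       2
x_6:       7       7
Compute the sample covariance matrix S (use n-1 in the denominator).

Step 1 — column means:
  mean(X_1) = (6 + 7 + 7 + 6 + 8 + 7) / 6 = 41/6 = 6.8333
  mean(X_2) = (8 + 1 + 6 + 1 + 2 + 7) / 6 = 25/6 = 4.1667

Step 2 — sample covariance S[i,j] = (1/(n-1)) · Σ_k (x_{k,i} - mean_i) · (x_{k,j} - mean_j), with n-1 = 5.
  S[X_1,X_1] = ((-0.8333)·(-0.8333) + (0.1667)·(0.1667) + (0.1667)·(0.1667) + (-0.8333)·(-0.8333) + (1.1667)·(1.1667) + (0.1667)·(0.1667)) / 5 = 2.8333/5 = 0.5667
  S[X_1,X_2] = ((-0.8333)·(3.8333) + (0.1667)·(-3.1667) + (0.1667)·(1.8333) + (-0.8333)·(-3.1667) + (1.1667)·(-2.1667) + (0.1667)·(2.8333)) / 5 = -2.8333/5 = -0.5667
  S[X_2,X_2] = ((3.8333)·(3.8333) + (-3.1667)·(-3.1667) + (1.8333)·(1.8333) + (-3.1667)·(-3.1667) + (-2.1667)·(-2.1667) + (2.8333)·(2.8333)) / 5 = 50.8333/5 = 10.1667

S is symmetric (S[j,i] = S[i,j]). Assembling:

S = [[0.5667, -0.5667],
 [-0.5667, 10.1667]]
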